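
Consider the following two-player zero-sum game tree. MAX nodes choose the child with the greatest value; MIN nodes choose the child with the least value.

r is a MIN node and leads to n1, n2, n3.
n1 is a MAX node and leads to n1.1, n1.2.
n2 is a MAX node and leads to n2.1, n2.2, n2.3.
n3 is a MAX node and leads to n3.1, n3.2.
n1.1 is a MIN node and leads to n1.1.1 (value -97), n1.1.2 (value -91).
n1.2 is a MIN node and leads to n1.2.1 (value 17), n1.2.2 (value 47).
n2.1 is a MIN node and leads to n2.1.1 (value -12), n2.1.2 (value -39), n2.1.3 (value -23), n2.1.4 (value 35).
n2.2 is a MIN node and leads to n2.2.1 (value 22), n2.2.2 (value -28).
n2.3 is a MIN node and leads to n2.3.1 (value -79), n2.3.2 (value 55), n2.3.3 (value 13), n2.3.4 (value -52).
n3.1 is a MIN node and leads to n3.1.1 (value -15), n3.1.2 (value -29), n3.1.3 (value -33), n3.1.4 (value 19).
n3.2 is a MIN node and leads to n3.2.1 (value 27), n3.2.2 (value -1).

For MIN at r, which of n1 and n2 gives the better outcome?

n2

n1.1 (MIN): min(-97, -91) = -97
n1.2 (MIN): min(17, 47) = 17
n1 (MAX): max(-97, 17) = 17
n2.1 (MIN): min(-12, -39, -23, 35) = -39
n2.2 (MIN): min(22, -28) = -28
n2.3 (MIN): min(-79, 55, 13, -52) = -79
n2 (MAX): max(-39, -28, -79) = -28
MIN prefers the lower value; n1=17, n2=-28. n2 is better since -28 < 17.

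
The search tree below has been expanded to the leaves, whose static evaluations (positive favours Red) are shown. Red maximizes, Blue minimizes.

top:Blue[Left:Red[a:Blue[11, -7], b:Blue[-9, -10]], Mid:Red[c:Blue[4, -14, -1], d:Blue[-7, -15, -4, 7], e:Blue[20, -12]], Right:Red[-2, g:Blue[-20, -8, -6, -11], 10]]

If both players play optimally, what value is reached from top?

-12

a (Blue): min(11, -7) = -7
b (Blue): min(-9, -10) = -10
Left (Red): max(-7, -10) = -7
c (Blue): min(4, -14, -1) = -14
d (Blue): min(-7, -15, -4, 7) = -15
e (Blue): min(20, -12) = -12
Mid (Red): max(-14, -15, -12) = -12
g (Blue): min(-20, -8, -6, -11) = -20
Right (Red): max(-2, -20, 10) = 10
top (Blue): min(-7, -12, 10) = -12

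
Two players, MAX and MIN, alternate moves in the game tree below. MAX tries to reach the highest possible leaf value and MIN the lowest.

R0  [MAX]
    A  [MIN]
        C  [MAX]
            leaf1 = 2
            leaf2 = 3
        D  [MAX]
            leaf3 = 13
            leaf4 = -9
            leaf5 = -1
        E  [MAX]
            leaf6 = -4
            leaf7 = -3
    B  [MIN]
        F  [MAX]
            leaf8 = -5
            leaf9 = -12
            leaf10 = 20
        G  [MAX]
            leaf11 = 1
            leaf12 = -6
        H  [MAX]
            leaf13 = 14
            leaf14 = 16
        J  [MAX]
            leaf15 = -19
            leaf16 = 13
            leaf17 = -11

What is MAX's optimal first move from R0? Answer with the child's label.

C (MAX): max(2, 3) = 3
D (MAX): max(13, -9, -1) = 13
E (MAX): max(-4, -3) = -3
A (MIN): min(3, 13, -3) = -3
F (MAX): max(-5, -12, 20) = 20
G (MAX): max(1, -6) = 1
H (MAX): max(14, 16) = 16
J (MAX): max(-19, 13, -11) = 13
B (MIN): min(20, 1, 16, 13) = 1
R0 (MAX): max(-3, 1) = 1
MAX at R0 wants the highest of {A=-3, B=1}, so chooses B.

B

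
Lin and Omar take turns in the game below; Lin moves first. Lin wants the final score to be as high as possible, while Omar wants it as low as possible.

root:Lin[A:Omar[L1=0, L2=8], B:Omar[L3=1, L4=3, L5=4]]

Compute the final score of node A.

A (Omar): min(0, 8) = 0

0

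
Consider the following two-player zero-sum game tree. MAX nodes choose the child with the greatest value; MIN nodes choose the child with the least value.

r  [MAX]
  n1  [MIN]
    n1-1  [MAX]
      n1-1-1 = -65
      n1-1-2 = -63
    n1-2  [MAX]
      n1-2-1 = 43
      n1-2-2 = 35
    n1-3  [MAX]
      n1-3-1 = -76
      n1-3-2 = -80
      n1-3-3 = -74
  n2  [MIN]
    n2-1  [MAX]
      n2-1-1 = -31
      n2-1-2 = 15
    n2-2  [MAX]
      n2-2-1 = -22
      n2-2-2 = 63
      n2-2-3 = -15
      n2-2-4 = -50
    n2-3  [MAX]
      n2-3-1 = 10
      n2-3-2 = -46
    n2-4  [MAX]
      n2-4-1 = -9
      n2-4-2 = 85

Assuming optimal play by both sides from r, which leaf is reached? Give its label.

n1-1 (MAX): max(-65, -63) = -63
n1-2 (MAX): max(43, 35) = 43
n1-3 (MAX): max(-76, -80, -74) = -74
n1 (MIN): min(-63, 43, -74) = -74
n2-1 (MAX): max(-31, 15) = 15
n2-2 (MAX): max(-22, 63, -15, -50) = 63
n2-3 (MAX): max(10, -46) = 10
n2-4 (MAX): max(-9, 85) = 85
n2 (MIN): min(15, 63, 10, 85) = 10
r (MAX): max(-74, 10) = 10
At r, MAX picks n2 (highest: 10).
At n2, MIN picks n2-3 (lowest: 10).
At n2-3, MAX picks n2-3-1 (highest: 10).
Terminal value 10.

n2-3-1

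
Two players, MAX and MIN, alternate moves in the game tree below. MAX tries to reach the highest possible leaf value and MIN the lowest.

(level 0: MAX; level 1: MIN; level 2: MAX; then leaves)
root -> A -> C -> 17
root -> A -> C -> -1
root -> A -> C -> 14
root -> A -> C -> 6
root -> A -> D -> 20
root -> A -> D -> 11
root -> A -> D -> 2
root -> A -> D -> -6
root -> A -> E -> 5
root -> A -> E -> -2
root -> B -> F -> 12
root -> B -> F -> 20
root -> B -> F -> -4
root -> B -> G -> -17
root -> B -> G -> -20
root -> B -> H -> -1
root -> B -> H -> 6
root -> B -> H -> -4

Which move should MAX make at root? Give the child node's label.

A

C (MAX): max(17, -1, 14, 6) = 17
D (MAX): max(20, 11, 2, -6) = 20
E (MAX): max(5, -2) = 5
A (MIN): min(17, 20, 5) = 5
F (MAX): max(12, 20, -4) = 20
G (MAX): max(-17, -20) = -17
H (MAX): max(-1, 6, -4) = 6
B (MIN): min(20, -17, 6) = -17
root (MAX): max(5, -17) = 5
MAX at root wants the highest of {A=5, B=-17}, so chooses A.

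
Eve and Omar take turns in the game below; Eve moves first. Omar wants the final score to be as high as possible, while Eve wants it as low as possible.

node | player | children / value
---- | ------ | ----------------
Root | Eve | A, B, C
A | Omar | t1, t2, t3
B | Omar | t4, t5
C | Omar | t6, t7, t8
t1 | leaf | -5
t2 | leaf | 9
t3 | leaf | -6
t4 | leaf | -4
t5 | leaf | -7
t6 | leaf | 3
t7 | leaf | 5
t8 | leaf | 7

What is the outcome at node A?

A (Omar): max(-5, 9, -6) = 9

9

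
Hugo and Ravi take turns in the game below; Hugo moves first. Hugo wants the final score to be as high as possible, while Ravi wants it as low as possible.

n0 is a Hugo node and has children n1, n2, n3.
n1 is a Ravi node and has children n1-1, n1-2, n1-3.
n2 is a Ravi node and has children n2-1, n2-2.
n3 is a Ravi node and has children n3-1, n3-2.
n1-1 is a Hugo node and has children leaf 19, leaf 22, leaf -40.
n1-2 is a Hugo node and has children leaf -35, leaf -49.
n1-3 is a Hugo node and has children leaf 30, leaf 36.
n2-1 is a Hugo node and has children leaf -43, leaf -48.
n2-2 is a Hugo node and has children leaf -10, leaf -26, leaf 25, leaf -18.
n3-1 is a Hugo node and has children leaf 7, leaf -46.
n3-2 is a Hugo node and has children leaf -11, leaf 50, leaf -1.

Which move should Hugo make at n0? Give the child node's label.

n1-1 (Hugo): max(19, 22, -40) = 22
n1-2 (Hugo): max(-35, -49) = -35
n1-3 (Hugo): max(30, 36) = 36
n1 (Ravi): min(22, -35, 36) = -35
n2-1 (Hugo): max(-43, -48) = -43
n2-2 (Hugo): max(-10, -26, 25, -18) = 25
n2 (Ravi): min(-43, 25) = -43
n3-1 (Hugo): max(7, -46) = 7
n3-2 (Hugo): max(-11, 50, -1) = 50
n3 (Ravi): min(7, 50) = 7
n0 (Hugo): max(-35, -43, 7) = 7
Hugo at n0 wants the highest of {n1=-35, n2=-43, n3=7}, so chooses n3.

n3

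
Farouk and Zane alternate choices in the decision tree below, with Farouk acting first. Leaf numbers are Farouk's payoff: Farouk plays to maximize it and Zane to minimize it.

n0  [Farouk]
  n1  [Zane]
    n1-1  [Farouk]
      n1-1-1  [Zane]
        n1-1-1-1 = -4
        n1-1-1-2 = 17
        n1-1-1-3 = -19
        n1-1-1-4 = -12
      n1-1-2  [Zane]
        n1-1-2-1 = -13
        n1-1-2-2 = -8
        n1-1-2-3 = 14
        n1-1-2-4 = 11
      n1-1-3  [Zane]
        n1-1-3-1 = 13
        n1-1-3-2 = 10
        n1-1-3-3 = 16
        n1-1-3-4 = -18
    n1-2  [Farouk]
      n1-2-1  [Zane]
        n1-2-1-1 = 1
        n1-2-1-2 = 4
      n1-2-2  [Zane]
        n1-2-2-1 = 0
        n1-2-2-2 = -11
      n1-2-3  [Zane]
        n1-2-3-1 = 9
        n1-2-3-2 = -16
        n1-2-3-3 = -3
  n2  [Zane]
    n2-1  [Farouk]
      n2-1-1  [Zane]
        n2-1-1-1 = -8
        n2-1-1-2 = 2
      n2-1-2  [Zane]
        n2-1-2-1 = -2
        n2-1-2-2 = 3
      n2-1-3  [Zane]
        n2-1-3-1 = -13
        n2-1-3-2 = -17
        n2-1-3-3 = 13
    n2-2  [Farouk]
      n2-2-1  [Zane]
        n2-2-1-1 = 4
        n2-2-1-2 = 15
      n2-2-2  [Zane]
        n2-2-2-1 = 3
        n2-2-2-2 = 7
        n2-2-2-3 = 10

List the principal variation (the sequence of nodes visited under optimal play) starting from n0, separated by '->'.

n1-1-1 (Zane): min(-4, 17, -19, -12) = -19
n1-1-2 (Zane): min(-13, -8, 14, 11) = -13
n1-1-3 (Zane): min(13, 10, 16, -18) = -18
n1-1 (Farouk): max(-19, -13, -18) = -13
n1-2-1 (Zane): min(1, 4) = 1
n1-2-2 (Zane): min(0, -11) = -11
n1-2-3 (Zane): min(9, -16, -3) = -16
n1-2 (Farouk): max(1, -11, -16) = 1
n1 (Zane): min(-13, 1) = -13
n2-1-1 (Zane): min(-8, 2) = -8
n2-1-2 (Zane): min(-2, 3) = -2
n2-1-3 (Zane): min(-13, -17, 13) = -17
n2-1 (Farouk): max(-8, -2, -17) = -2
n2-2-1 (Zane): min(4, 15) = 4
n2-2-2 (Zane): min(3, 7, 10) = 3
n2-2 (Farouk): max(4, 3) = 4
n2 (Zane): min(-2, 4) = -2
n0 (Farouk): max(-13, -2) = -2
At n0, Farouk picks n2 (highest: -2).
At n2, Zane picks n2-1 (lowest: -2).
At n2-1, Farouk picks n2-1-2 (highest: -2).
At n2-1-2, Zane picks n2-1-2-1 (lowest: -2).
Terminal value -2.

n0 -> n2 -> n2-1 -> n2-1-2 -> n2-1-2-1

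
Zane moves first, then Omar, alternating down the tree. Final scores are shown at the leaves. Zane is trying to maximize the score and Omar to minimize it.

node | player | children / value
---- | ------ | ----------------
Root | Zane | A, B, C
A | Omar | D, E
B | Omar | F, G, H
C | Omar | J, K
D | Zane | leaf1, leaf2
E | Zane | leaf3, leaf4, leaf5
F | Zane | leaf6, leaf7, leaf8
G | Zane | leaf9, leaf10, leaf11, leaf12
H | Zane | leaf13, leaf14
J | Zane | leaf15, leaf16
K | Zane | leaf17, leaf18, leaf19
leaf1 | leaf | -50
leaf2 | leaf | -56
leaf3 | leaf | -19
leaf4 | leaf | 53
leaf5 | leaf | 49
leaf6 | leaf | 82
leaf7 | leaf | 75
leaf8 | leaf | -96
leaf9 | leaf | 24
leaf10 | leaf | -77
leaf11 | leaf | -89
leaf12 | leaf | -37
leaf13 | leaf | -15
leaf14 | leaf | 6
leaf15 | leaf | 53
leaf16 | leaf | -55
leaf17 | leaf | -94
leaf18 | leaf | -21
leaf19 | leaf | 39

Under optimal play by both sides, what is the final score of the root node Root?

39

D (Zane): max(-50, -56) = -50
E (Zane): max(-19, 53, 49) = 53
A (Omar): min(-50, 53) = -50
F (Zane): max(82, 75, -96) = 82
G (Zane): max(24, -77, -89, -37) = 24
H (Zane): max(-15, 6) = 6
B (Omar): min(82, 24, 6) = 6
J (Zane): max(53, -55) = 53
K (Zane): max(-94, -21, 39) = 39
C (Omar): min(53, 39) = 39
Root (Zane): max(-50, 6, 39) = 39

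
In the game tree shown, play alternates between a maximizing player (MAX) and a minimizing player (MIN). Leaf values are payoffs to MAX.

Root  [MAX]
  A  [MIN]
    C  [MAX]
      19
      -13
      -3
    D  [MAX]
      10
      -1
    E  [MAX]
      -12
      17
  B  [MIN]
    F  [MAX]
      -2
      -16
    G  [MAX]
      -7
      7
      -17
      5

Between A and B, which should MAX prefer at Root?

A

C (MAX): max(19, -13, -3) = 19
D (MAX): max(10, -1) = 10
E (MAX): max(-12, 17) = 17
A (MIN): min(19, 10, 17) = 10
F (MAX): max(-2, -16) = -2
G (MAX): max(-7, 7, -17, 5) = 7
B (MIN): min(-2, 7) = -2
MAX prefers the higher value; A=10, B=-2. A is better since 10 > -2.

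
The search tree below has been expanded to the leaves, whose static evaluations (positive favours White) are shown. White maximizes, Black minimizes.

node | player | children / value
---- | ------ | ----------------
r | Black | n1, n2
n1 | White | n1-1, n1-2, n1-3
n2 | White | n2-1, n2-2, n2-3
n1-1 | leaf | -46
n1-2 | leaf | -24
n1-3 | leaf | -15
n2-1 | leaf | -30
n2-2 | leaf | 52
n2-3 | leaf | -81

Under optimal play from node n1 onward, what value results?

n1 (White): max(-46, -24, -15) = -15

-15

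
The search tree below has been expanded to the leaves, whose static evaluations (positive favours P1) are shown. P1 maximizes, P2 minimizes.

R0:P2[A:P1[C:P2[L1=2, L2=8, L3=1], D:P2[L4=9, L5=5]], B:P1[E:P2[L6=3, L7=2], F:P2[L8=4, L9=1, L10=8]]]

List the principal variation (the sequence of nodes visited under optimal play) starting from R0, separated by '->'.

C (P2): min(2, 8, 1) = 1
D (P2): min(9, 5) = 5
A (P1): max(1, 5) = 5
E (P2): min(3, 2) = 2
F (P2): min(4, 1, 8) = 1
B (P1): max(2, 1) = 2
R0 (P2): min(5, 2) = 2
At R0, P2 picks B (lowest: 2).
At B, P1 picks E (highest: 2).
At E, P2 picks L7 (lowest: 2).
Terminal value 2.

R0 -> B -> E -> L7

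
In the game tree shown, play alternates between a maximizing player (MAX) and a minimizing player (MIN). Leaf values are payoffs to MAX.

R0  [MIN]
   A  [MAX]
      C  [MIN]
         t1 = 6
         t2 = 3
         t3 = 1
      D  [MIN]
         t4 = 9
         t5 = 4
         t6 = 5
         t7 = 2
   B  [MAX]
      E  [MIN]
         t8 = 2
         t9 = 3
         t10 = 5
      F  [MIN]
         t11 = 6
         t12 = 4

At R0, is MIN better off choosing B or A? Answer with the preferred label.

A

E (MIN): min(2, 3, 5) = 2
F (MIN): min(6, 4) = 4
B (MAX): max(2, 4) = 4
C (MIN): min(6, 3, 1) = 1
D (MIN): min(9, 4, 5, 2) = 2
A (MAX): max(1, 2) = 2
MIN prefers the lower value; B=4, A=2. A is better since 2 < 4.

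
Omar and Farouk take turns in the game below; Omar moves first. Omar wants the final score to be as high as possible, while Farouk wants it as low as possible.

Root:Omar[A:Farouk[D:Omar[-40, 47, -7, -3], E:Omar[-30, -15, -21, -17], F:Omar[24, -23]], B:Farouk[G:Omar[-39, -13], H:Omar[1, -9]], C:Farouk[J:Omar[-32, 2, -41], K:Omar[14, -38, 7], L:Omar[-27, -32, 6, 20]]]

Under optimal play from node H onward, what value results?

1

H (Omar): max(1, -9) = 1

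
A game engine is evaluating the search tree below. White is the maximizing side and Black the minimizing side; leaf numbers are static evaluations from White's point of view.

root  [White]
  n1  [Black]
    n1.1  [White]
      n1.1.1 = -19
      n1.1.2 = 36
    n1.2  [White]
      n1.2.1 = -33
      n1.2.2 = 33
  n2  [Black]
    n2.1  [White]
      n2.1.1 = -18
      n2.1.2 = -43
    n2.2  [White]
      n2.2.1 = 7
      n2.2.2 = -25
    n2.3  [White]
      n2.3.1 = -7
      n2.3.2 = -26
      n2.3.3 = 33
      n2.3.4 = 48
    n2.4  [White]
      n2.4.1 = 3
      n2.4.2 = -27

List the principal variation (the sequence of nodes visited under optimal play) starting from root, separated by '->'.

n1.1 (White): max(-19, 36) = 36
n1.2 (White): max(-33, 33) = 33
n1 (Black): min(36, 33) = 33
n2.1 (White): max(-18, -43) = -18
n2.2 (White): max(7, -25) = 7
n2.3 (White): max(-7, -26, 33, 48) = 48
n2.4 (White): max(3, -27) = 3
n2 (Black): min(-18, 7, 48, 3) = -18
root (White): max(33, -18) = 33
At root, White picks n1 (highest: 33).
At n1, Black picks n1.2 (lowest: 33).
At n1.2, White picks n1.2.2 (highest: 33).
Terminal value 33.

root -> n1 -> n1.2 -> n1.2.2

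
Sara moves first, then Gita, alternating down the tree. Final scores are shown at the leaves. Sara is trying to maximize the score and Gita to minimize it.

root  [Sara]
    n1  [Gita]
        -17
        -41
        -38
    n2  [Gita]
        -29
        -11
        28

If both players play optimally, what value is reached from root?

-29

n1 (Gita): min(-17, -41, -38) = -41
n2 (Gita): min(-29, -11, 28) = -29
root (Sara): max(-41, -29) = -29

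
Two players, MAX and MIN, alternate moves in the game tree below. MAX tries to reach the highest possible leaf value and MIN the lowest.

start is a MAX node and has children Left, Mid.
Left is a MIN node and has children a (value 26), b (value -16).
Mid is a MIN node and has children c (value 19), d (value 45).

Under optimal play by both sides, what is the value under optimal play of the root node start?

19

Left (MIN): min(26, -16) = -16
Mid (MIN): min(19, 45) = 19
start (MAX): max(-16, 19) = 19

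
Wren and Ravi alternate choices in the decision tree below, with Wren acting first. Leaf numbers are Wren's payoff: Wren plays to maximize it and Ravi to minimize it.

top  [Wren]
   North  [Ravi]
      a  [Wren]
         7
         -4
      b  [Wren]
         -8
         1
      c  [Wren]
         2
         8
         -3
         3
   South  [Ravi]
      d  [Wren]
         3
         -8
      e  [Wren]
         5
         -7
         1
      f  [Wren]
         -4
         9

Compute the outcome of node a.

7

a (Wren): max(7, -4) = 7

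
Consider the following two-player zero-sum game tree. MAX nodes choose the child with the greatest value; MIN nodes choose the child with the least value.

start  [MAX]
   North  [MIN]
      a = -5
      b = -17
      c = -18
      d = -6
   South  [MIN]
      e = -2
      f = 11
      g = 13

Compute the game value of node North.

-18

North (MIN): min(-5, -17, -18, -6) = -18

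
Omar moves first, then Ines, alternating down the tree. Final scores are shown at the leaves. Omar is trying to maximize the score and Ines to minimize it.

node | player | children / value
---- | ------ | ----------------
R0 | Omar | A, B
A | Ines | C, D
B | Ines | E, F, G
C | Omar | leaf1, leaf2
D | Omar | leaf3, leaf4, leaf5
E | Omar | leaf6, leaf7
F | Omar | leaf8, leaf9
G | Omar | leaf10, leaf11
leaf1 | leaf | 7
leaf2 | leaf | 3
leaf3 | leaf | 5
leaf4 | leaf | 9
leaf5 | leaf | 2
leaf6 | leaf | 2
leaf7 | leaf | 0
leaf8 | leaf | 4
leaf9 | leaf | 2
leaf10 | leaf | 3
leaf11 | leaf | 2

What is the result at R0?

7

C (Omar): max(7, 3) = 7
D (Omar): max(5, 9, 2) = 9
A (Ines): min(7, 9) = 7
E (Omar): max(2, 0) = 2
F (Omar): max(4, 2) = 4
G (Omar): max(3, 2) = 3
B (Ines): min(2, 4, 3) = 2
R0 (Omar): max(7, 2) = 7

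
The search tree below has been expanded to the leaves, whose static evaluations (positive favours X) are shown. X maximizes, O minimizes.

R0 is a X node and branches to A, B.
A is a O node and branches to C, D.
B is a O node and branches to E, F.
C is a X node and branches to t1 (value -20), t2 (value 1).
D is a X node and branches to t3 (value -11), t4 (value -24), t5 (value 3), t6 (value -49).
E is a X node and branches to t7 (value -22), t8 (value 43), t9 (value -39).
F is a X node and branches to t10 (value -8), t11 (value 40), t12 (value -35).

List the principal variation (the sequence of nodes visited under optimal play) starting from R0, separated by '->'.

C (X): max(-20, 1) = 1
D (X): max(-11, -24, 3, -49) = 3
A (O): min(1, 3) = 1
E (X): max(-22, 43, -39) = 43
F (X): max(-8, 40, -35) = 40
B (O): min(43, 40) = 40
R0 (X): max(1, 40) = 40
At R0, X picks B (highest: 40).
At B, O picks F (lowest: 40).
At F, X picks t11 (highest: 40).
Terminal value 40.

R0 -> B -> F -> t11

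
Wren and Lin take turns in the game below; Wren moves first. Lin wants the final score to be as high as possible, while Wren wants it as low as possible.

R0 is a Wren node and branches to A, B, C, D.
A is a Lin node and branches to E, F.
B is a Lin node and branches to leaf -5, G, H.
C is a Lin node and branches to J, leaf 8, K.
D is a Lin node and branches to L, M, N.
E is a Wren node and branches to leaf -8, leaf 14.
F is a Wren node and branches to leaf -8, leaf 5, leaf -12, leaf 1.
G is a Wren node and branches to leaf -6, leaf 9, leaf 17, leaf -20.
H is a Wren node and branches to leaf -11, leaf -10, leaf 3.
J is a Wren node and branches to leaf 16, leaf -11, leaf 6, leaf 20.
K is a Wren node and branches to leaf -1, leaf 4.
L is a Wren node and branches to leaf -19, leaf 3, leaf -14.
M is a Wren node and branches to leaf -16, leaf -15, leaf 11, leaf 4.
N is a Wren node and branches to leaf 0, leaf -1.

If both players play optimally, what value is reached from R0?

E (Wren): min(-8, 14) = -8
F (Wren): min(-8, 5, -12, 1) = -12
A (Lin): max(-8, -12) = -8
G (Wren): min(-6, 9, 17, -20) = -20
H (Wren): min(-11, -10, 3) = -11
B (Lin): max(-5, -20, -11) = -5
J (Wren): min(16, -11, 6, 20) = -11
K (Wren): min(-1, 4) = -1
C (Lin): max(-11, 8, -1) = 8
L (Wren): min(-19, 3, -14) = -19
M (Wren): min(-16, -15, 11, 4) = -16
N (Wren): min(0, -1) = -1
D (Lin): max(-19, -16, -1) = -1
R0 (Wren): min(-8, -5, 8, -1) = -8

-8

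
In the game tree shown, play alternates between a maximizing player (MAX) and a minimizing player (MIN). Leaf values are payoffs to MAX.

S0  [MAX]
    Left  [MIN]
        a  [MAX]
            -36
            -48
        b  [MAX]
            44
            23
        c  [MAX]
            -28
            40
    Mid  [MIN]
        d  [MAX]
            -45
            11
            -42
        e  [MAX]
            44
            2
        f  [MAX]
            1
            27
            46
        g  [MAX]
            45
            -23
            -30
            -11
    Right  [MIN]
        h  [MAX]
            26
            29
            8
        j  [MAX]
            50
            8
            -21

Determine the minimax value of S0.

a (MAX): max(-36, -48) = -36
b (MAX): max(44, 23) = 44
c (MAX): max(-28, 40) = 40
Left (MIN): min(-36, 44, 40) = -36
d (MAX): max(-45, 11, -42) = 11
e (MAX): max(44, 2) = 44
f (MAX): max(1, 27, 46) = 46
g (MAX): max(45, -23, -30, -11) = 45
Mid (MIN): min(11, 44, 46, 45) = 11
h (MAX): max(26, 29, 8) = 29
j (MAX): max(50, 8, -21) = 50
Right (MIN): min(29, 50) = 29
S0 (MAX): max(-36, 11, 29) = 29

29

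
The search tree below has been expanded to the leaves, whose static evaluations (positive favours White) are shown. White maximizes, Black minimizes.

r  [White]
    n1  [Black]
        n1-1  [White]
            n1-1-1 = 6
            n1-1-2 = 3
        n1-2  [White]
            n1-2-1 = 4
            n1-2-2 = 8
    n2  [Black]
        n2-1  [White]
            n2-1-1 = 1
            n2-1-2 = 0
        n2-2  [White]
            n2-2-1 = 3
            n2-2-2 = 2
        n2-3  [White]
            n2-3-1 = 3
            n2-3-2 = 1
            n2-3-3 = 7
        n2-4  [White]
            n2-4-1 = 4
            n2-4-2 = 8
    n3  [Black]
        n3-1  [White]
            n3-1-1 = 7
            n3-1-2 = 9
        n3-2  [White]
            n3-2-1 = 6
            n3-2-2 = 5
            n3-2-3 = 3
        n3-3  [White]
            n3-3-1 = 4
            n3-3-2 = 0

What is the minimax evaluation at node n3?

4

n3-1 (White): max(7, 9) = 9
n3-2 (White): max(6, 5, 3) = 6
n3-3 (White): max(4, 0) = 4
n3 (Black): min(9, 6, 4) = 4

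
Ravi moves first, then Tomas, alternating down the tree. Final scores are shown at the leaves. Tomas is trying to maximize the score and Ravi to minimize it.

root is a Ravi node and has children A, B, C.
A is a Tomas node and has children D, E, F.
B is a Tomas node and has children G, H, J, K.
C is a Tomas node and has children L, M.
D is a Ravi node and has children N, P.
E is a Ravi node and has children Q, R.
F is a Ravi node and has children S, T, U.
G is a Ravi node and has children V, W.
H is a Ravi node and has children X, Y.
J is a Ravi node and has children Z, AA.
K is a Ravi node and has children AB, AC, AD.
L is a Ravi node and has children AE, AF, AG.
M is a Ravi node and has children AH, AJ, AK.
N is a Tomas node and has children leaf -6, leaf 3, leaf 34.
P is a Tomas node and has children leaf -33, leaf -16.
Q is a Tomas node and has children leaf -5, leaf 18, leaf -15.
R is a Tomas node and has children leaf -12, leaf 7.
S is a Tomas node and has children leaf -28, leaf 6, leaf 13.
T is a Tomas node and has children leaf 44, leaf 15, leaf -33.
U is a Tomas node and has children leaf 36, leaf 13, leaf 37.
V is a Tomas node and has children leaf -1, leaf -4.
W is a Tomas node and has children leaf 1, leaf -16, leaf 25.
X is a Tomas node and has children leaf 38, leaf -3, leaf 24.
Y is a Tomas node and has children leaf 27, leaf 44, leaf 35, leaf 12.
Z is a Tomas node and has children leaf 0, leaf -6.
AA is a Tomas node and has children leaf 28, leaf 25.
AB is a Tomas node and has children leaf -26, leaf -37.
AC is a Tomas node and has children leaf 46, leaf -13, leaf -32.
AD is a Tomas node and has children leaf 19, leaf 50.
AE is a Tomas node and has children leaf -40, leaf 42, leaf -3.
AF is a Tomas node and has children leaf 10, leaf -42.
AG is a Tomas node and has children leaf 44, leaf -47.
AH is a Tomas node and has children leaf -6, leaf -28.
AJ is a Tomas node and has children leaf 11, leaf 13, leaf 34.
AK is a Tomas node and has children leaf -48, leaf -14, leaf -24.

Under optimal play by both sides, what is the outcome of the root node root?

10

N (Tomas): max(-6, 3, 34) = 34
P (Tomas): max(-33, -16) = -16
D (Ravi): min(34, -16) = -16
Q (Tomas): max(-5, 18, -15) = 18
R (Tomas): max(-12, 7) = 7
E (Ravi): min(18, 7) = 7
S (Tomas): max(-28, 6, 13) = 13
T (Tomas): max(44, 15, -33) = 44
U (Tomas): max(36, 13, 37) = 37
F (Ravi): min(13, 44, 37) = 13
A (Tomas): max(-16, 7, 13) = 13
V (Tomas): max(-1, -4) = -1
W (Tomas): max(1, -16, 25) = 25
G (Ravi): min(-1, 25) = -1
X (Tomas): max(38, -3, 24) = 38
Y (Tomas): max(27, 44, 35, 12) = 44
H (Ravi): min(38, 44) = 38
Z (Tomas): max(0, -6) = 0
AA (Tomas): max(28, 25) = 28
J (Ravi): min(0, 28) = 0
AB (Tomas): max(-26, -37) = -26
AC (Tomas): max(46, -13, -32) = 46
AD (Tomas): max(19, 50) = 50
K (Ravi): min(-26, 46, 50) = -26
B (Tomas): max(-1, 38, 0, -26) = 38
AE (Tomas): max(-40, 42, -3) = 42
AF (Tomas): max(10, -42) = 10
AG (Tomas): max(44, -47) = 44
L (Ravi): min(42, 10, 44) = 10
AH (Tomas): max(-6, -28) = -6
AJ (Tomas): max(11, 13, 34) = 34
AK (Tomas): max(-48, -14, -24) = -14
M (Ravi): min(-6, 34, -14) = -14
C (Tomas): max(10, -14) = 10
root (Ravi): min(13, 38, 10) = 10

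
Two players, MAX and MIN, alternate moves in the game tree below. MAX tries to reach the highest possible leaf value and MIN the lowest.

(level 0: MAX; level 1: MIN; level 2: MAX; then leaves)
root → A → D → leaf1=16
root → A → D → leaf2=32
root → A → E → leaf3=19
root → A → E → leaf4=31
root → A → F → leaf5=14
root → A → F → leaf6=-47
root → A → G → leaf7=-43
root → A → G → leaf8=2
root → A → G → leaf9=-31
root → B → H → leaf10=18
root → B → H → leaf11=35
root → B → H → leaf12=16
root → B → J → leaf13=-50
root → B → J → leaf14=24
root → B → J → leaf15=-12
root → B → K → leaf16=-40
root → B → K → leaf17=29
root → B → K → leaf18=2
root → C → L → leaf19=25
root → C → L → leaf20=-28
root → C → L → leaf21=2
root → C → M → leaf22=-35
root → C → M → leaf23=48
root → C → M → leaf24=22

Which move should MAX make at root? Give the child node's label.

C

D (MAX): max(16, 32) = 32
E (MAX): max(19, 31) = 31
F (MAX): max(14, -47) = 14
G (MAX): max(-43, 2, -31) = 2
A (MIN): min(32, 31, 14, 2) = 2
H (MAX): max(18, 35, 16) = 35
J (MAX): max(-50, 24, -12) = 24
K (MAX): max(-40, 29, 2) = 29
B (MIN): min(35, 24, 29) = 24
L (MAX): max(25, -28, 2) = 25
M (MAX): max(-35, 48, 22) = 48
C (MIN): min(25, 48) = 25
root (MAX): max(2, 24, 25) = 25
MAX at root wants the highest of {A=2, B=24, C=25}, so chooses C.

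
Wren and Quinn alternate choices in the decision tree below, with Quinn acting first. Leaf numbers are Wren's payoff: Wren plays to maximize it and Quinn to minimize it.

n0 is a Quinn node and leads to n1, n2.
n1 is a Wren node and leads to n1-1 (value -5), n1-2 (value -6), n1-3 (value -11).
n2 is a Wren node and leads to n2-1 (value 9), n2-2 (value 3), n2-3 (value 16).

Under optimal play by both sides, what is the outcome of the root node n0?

n1 (Wren): max(-5, -6, -11) = -5
n2 (Wren): max(9, 3, 16) = 16
n0 (Quinn): min(-5, 16) = -5

-5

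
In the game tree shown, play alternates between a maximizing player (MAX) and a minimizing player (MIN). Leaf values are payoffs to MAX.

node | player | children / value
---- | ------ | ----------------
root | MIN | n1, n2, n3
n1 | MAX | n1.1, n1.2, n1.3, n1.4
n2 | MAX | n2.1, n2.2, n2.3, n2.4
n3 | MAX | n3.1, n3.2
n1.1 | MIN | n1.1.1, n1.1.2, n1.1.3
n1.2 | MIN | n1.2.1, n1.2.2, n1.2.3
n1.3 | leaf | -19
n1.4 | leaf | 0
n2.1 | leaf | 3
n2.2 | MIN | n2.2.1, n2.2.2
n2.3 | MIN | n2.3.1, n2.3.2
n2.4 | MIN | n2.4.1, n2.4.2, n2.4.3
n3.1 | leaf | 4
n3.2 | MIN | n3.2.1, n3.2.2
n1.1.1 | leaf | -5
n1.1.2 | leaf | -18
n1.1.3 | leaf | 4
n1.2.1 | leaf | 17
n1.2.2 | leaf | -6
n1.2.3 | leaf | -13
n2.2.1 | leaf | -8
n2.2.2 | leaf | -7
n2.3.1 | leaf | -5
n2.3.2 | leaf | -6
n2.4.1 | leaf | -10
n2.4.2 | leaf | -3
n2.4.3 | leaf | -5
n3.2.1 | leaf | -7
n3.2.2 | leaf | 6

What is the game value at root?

0

n1.1 (MIN): min(-5, -18, 4) = -18
n1.2 (MIN): min(17, -6, -13) = -13
n1 (MAX): max(-18, -13, -19, 0) = 0
n2.2 (MIN): min(-8, -7) = -8
n2.3 (MIN): min(-5, -6) = -6
n2.4 (MIN): min(-10, -3, -5) = -10
n2 (MAX): max(3, -8, -6, -10) = 3
n3.2 (MIN): min(-7, 6) = -7
n3 (MAX): max(4, -7) = 4
root (MIN): min(0, 3, 4) = 0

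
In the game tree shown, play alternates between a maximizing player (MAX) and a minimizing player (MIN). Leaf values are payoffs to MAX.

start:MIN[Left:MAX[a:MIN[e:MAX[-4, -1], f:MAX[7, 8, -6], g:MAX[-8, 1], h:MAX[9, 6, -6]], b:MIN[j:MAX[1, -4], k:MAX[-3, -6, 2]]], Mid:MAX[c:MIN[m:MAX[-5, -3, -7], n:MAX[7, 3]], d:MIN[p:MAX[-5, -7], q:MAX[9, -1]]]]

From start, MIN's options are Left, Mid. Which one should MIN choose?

e (MAX): max(-4, -1) = -1
f (MAX): max(7, 8, -6) = 8
g (MAX): max(-8, 1) = 1
h (MAX): max(9, 6, -6) = 9
a (MIN): min(-1, 8, 1, 9) = -1
j (MAX): max(1, -4) = 1
k (MAX): max(-3, -6, 2) = 2
b (MIN): min(1, 2) = 1
Left (MAX): max(-1, 1) = 1
m (MAX): max(-5, -3, -7) = -3
n (MAX): max(7, 3) = 7
c (MIN): min(-3, 7) = -3
p (MAX): max(-5, -7) = -5
q (MAX): max(9, -1) = 9
d (MIN): min(-5, 9) = -5
Mid (MAX): max(-3, -5) = -3
start (MIN): min(1, -3) = -3
MIN at start wants the lowest of {Left=1, Mid=-3}, so chooses Mid.

Mid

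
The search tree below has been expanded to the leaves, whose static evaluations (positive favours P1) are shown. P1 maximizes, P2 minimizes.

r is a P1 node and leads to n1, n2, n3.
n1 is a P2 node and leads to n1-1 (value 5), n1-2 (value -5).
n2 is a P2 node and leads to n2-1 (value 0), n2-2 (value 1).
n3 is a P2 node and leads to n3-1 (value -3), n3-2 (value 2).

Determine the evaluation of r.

0

n1 (P2): min(5, -5) = -5
n2 (P2): min(0, 1) = 0
n3 (P2): min(-3, 2) = -3
r (P1): max(-5, 0, -3) = 0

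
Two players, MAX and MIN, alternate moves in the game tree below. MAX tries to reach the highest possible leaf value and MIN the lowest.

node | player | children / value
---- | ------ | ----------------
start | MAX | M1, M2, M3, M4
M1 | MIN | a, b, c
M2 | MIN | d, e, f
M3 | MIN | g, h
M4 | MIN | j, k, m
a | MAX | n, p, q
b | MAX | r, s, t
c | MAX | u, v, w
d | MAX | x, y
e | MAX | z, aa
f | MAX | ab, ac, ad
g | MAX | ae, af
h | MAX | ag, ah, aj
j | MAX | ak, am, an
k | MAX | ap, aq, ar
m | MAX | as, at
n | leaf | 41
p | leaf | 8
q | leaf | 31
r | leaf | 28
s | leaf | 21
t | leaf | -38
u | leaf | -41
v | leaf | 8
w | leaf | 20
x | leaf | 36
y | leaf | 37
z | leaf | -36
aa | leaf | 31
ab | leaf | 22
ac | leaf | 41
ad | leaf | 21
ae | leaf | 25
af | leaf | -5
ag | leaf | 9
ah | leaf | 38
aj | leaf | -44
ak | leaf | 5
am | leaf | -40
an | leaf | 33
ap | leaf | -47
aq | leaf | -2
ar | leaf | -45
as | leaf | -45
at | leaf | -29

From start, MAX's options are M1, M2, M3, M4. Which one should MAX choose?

a (MAX): max(41, 8, 31) = 41
b (MAX): max(28, 21, -38) = 28
c (MAX): max(-41, 8, 20) = 20
M1 (MIN): min(41, 28, 20) = 20
d (MAX): max(36, 37) = 37
e (MAX): max(-36, 31) = 31
f (MAX): max(22, 41, 21) = 41
M2 (MIN): min(37, 31, 41) = 31
g (MAX): max(25, -5) = 25
h (MAX): max(9, 38, -44) = 38
M3 (MIN): min(25, 38) = 25
j (MAX): max(5, -40, 33) = 33
k (MAX): max(-47, -2, -45) = -2
m (MAX): max(-45, -29) = -29
M4 (MIN): min(33, -2, -29) = -29
start (MAX): max(20, 31, 25, -29) = 31
MAX at start wants the highest of {M1=20, M2=31, M3=25, M4=-29}, so chooses M2.

M2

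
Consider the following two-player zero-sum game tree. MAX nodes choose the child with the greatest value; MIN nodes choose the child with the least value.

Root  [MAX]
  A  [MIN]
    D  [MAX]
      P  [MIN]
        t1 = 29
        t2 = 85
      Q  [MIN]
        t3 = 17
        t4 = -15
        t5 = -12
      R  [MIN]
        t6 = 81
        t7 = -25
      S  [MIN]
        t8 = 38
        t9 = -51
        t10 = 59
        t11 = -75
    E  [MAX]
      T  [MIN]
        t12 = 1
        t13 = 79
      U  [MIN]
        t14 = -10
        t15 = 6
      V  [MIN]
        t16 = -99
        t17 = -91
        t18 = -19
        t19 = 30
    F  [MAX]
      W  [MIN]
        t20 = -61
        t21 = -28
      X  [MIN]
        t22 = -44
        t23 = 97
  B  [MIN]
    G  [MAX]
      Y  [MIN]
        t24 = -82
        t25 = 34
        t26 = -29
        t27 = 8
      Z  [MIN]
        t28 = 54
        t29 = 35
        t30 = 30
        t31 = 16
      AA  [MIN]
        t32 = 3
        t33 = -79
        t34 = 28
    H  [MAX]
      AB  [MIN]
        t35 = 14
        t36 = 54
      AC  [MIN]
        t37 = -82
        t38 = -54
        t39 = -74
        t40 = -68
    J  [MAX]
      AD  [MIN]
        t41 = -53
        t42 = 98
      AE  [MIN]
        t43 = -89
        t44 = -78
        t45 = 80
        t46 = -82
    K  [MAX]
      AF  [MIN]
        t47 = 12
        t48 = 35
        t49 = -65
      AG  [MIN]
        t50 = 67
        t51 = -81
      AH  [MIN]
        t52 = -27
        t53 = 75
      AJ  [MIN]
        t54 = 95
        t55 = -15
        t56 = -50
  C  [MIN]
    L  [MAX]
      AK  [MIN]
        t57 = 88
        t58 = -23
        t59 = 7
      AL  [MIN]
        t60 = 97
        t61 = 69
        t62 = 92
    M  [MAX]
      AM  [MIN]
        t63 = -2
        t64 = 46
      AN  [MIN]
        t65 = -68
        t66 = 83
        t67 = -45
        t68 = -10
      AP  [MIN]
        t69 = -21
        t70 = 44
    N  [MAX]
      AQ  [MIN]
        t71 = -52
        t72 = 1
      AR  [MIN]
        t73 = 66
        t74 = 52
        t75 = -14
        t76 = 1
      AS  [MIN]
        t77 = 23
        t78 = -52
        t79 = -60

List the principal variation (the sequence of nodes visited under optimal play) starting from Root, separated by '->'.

P (MIN): min(29, 85) = 29
Q (MIN): min(17, -15, -12) = -15
R (MIN): min(81, -25) = -25
S (MIN): min(38, -51, 59, -75) = -75
D (MAX): max(29, -15, -25, -75) = 29
T (MIN): min(1, 79) = 1
U (MIN): min(-10, 6) = -10
V (MIN): min(-99, -91, -19, 30) = -99
E (MAX): max(1, -10, -99) = 1
W (MIN): min(-61, -28) = -61
X (MIN): min(-44, 97) = -44
F (MAX): max(-61, -44) = -44
A (MIN): min(29, 1, -44) = -44
Y (MIN): min(-82, 34, -29, 8) = -82
Z (MIN): min(54, 35, 30, 16) = 16
AA (MIN): min(3, -79, 28) = -79
G (MAX): max(-82, 16, -79) = 16
AB (MIN): min(14, 54) = 14
AC (MIN): min(-82, -54, -74, -68) = -82
H (MAX): max(14, -82) = 14
AD (MIN): min(-53, 98) = -53
AE (MIN): min(-89, -78, 80, -82) = -89
J (MAX): max(-53, -89) = -53
AF (MIN): min(12, 35, -65) = -65
AG (MIN): min(67, -81) = -81
AH (MIN): min(-27, 75) = -27
AJ (MIN): min(95, -15, -50) = -50
K (MAX): max(-65, -81, -27, -50) = -27
B (MIN): min(16, 14, -53, -27) = -53
AK (MIN): min(88, -23, 7) = -23
AL (MIN): min(97, 69, 92) = 69
L (MAX): max(-23, 69) = 69
AM (MIN): min(-2, 46) = -2
AN (MIN): min(-68, 83, -45, -10) = -68
AP (MIN): min(-21, 44) = -21
M (MAX): max(-2, -68, -21) = -2
AQ (MIN): min(-52, 1) = -52
AR (MIN): min(66, 52, -14, 1) = -14
AS (MIN): min(23, -52, -60) = -60
N (MAX): max(-52, -14, -60) = -14
C (MIN): min(69, -2, -14) = -14
Root (MAX): max(-44, -53, -14) = -14
At Root, MAX picks C (highest: -14).
At C, MIN picks N (lowest: -14).
At N, MAX picks AR (highest: -14).
At AR, MIN picks t75 (lowest: -14).
Terminal value -14.

Root -> C -> N -> AR -> t75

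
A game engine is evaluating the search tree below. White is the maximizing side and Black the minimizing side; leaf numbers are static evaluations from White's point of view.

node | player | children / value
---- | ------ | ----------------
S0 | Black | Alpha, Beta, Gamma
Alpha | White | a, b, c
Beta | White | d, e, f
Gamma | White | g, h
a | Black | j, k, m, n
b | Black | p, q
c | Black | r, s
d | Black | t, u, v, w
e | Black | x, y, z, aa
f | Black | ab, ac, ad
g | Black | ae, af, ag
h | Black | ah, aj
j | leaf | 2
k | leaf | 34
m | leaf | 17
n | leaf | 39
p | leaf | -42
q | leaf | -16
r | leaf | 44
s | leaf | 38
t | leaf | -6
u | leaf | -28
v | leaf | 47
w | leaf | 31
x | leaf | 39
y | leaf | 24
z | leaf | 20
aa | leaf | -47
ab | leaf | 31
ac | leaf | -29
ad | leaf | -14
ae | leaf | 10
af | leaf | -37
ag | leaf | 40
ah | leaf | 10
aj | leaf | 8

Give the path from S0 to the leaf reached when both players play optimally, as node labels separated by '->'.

a (Black): min(2, 34, 17, 39) = 2
b (Black): min(-42, -16) = -42
c (Black): min(44, 38) = 38
Alpha (White): max(2, -42, 38) = 38
d (Black): min(-6, -28, 47, 31) = -28
e (Black): min(39, 24, 20, -47) = -47
f (Black): min(31, -29, -14) = -29
Beta (White): max(-28, -47, -29) = -28
g (Black): min(10, -37, 40) = -37
h (Black): min(10, 8) = 8
Gamma (White): max(-37, 8) = 8
S0 (Black): min(38, -28, 8) = -28
At S0, Black picks Beta (lowest: -28).
At Beta, White picks d (highest: -28).
At d, Black picks u (lowest: -28).
Terminal value -28.

S0 -> Beta -> d -> u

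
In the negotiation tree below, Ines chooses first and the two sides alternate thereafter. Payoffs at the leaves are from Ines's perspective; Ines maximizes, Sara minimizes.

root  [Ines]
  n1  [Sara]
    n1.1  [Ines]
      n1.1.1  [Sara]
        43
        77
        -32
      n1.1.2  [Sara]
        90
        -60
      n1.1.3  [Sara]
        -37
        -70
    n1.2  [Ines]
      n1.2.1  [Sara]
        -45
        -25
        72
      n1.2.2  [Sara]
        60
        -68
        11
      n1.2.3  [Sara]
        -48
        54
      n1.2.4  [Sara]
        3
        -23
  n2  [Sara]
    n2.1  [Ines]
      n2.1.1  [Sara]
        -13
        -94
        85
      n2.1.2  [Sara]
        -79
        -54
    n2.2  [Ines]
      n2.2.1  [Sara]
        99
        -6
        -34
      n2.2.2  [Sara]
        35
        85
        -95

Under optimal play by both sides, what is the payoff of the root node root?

n1.1.1 (Sara): min(43, 77, -32) = -32
n1.1.2 (Sara): min(90, -60) = -60
n1.1.3 (Sara): min(-37, -70) = -70
n1.1 (Ines): max(-32, -60, -70) = -32
n1.2.1 (Sara): min(-45, -25, 72) = -45
n1.2.2 (Sara): min(60, -68, 11) = -68
n1.2.3 (Sara): min(-48, 54) = -48
n1.2.4 (Sara): min(3, -23) = -23
n1.2 (Ines): max(-45, -68, -48, -23) = -23
n1 (Sara): min(-32, -23) = -32
n2.1.1 (Sara): min(-13, -94, 85) = -94
n2.1.2 (Sara): min(-79, -54) = -79
n2.1 (Ines): max(-94, -79) = -79
n2.2.1 (Sara): min(99, -6, -34) = -34
n2.2.2 (Sara): min(35, 85, -95) = -95
n2.2 (Ines): max(-34, -95) = -34
n2 (Sara): min(-79, -34) = -79
root (Ines): max(-32, -79) = -32

-32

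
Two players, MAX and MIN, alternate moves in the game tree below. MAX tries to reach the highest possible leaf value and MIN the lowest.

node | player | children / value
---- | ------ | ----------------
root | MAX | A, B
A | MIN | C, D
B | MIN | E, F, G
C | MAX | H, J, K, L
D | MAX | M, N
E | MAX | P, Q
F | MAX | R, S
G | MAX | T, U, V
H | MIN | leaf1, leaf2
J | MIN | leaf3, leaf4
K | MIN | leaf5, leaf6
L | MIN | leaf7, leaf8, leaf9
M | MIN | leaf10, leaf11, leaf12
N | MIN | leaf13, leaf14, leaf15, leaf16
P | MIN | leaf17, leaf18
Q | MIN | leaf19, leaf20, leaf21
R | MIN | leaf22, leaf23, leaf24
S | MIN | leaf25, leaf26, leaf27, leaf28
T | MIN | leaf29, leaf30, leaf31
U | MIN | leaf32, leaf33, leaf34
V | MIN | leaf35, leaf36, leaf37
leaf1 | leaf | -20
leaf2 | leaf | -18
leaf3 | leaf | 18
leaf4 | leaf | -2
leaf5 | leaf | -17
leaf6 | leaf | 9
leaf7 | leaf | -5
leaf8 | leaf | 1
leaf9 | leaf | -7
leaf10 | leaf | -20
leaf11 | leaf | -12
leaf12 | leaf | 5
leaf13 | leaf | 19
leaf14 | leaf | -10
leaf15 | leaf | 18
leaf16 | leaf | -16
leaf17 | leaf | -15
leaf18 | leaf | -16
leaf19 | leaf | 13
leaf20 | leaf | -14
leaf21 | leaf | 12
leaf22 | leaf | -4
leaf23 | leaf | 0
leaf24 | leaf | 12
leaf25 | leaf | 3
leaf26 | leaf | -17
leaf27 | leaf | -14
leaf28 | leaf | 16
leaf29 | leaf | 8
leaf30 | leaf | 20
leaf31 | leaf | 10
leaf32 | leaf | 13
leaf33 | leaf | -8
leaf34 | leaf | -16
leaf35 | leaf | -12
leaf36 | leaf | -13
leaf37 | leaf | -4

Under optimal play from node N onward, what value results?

-16

N (MIN): min(19, -10, 18, -16) = -16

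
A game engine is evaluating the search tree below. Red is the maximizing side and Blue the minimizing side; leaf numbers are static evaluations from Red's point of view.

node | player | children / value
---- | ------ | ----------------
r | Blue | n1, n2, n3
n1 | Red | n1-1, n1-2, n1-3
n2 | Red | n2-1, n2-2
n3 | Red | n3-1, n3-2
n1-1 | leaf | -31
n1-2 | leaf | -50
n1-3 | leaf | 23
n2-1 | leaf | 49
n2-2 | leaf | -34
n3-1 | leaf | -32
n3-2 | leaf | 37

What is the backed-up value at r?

n1 (Red): max(-31, -50, 23) = 23
n2 (Red): max(49, -34) = 49
n3 (Red): max(-32, 37) = 37
r (Blue): min(23, 49, 37) = 23

23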